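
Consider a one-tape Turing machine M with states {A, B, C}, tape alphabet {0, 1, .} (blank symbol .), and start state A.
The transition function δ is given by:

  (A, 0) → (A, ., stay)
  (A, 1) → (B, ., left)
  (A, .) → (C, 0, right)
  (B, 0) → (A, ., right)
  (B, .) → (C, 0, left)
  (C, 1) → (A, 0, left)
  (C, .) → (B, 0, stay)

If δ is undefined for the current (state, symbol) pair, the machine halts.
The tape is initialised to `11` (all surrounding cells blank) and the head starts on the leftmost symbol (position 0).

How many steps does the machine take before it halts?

state=A head=0 tape=..[1]1   (A,1)→(B,.,left)
state=B head=-1 tape=.[.].1   (B,.)→(C,0,left)
state=C head=-2 tape=[.]0.1   (C,.)→(B,0,stay)
state=B head=-2 tape=[0]0.1   (B,0)→(A,.,right)
state=A head=-1 tape=.[0].1   (A,0)→(A,.,stay)
state=A head=-1 tape=.[.].1   (A,.)→(C,0,right)
state=C head=0 tape=.0[.]1   (C,.)→(B,0,stay)
state=B head=0 tape=.0[0]1   (B,0)→(A,.,right)
state=A head=1 tape=.0.[1]   (A,1)→(B,.,left)
state=B head=0 tape=.0[.].   (B,.)→(C,0,left)
state=C head=-1 tape=.[0]0.
M halts after 10 transitions.

10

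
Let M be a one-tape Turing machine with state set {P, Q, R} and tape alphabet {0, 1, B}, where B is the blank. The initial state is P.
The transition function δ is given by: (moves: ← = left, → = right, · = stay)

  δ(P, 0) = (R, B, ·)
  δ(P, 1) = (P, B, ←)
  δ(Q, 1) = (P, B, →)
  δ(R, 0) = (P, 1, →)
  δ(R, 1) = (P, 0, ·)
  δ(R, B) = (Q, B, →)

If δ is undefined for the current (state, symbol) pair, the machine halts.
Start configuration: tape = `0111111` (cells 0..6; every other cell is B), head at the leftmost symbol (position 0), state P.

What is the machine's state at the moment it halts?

state=P head=0 tape=[0]111111   (P,0)→(R,B,·)
state=R head=0 tape=[B]111111   (R,B)→(Q,B,→)
state=Q head=1 tape=B[1]11111   (Q,1)→(P,B,→)
state=P head=2 tape=BB[1]1111   (P,1)→(P,B,←)
state=P head=1 tape=B[B]B1111
No transition is defined for (P, B); M halts in state P.

P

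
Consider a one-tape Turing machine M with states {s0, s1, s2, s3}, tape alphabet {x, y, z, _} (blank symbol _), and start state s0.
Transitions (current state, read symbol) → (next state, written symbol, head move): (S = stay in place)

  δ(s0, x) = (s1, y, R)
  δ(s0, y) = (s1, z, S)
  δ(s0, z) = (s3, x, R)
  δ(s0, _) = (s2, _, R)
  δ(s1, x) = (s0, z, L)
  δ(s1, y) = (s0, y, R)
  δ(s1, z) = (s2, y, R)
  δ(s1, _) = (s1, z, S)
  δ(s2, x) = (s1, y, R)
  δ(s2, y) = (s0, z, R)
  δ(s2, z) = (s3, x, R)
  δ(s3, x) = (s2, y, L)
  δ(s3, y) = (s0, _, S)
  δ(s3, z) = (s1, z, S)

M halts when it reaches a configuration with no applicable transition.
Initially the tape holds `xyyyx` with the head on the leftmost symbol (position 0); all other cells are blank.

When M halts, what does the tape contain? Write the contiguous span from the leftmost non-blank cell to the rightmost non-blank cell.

yyyzyy

state=s0 head=0 tape=[x]yyyx__   (s0,x)→(s1,y,R)
state=s1 head=1 tape=y[y]yyx__   (s1,y)→(s0,y,R)
state=s0 head=2 tape=yy[y]yx__   (s0,y)→(s1,z,S)
state=s1 head=2 tape=yy[z]yx__   (s1,z)→(s2,y,R)
state=s2 head=3 tape=yyy[y]x__   (s2,y)→(s0,z,R)
state=s0 head=4 tape=yyyz[x]__   (s0,x)→(s1,y,R)
state=s1 head=5 tape=yyyzy[_]_   (s1,_)→(s1,z,S)
state=s1 head=5 tape=yyyzy[z]_   (s1,z)→(s2,y,R)
state=s2 head=6 tape=yyyzyy[_]
The non-blank tape span at halt is yyyzyy.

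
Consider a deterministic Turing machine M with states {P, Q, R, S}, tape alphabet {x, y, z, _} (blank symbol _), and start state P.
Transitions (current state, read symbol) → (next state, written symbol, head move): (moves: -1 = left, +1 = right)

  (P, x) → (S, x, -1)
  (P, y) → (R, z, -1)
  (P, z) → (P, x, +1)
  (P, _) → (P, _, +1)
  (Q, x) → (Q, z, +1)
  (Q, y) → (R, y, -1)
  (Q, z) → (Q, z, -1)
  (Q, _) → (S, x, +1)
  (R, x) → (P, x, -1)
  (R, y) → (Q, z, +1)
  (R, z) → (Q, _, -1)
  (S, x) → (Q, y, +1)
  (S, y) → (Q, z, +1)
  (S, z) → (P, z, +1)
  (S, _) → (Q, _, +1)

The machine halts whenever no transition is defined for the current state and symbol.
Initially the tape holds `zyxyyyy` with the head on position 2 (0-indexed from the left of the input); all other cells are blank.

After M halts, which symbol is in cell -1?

P | _zy[x]yyyy   read x → write x, move -1, go to S
S | _z[y]xyyyy   read y → write z, move +1, go to Q
Q | _zz[x]yyyy   read x → write z, move +1, go to Q
Q | _zzz[y]yyy   read y → write y, move -1, go to R
R | _zz[z]yyyy   read z → write _, move -1, go to Q
Q | _z[z]_yyyy   read z → write z, move -1, go to Q
Q | _[z]z_yyyy   read z → write z, move -1, go to Q
Q | [_]zz_yyyy   read _ → write x, move +1, go to S
S | x[z]z_yyyy   read z → write z, move +1, go to P
P | xz[z]_yyyy   read z → write x, move +1, go to P
P | xzx[_]yyyy   read _ → write _, move +1, go to P
P | xzx_[y]yyy   read y → write z, move -1, go to R
R | xzx[_]zyyy
Cell -1 holds x when M halts.

x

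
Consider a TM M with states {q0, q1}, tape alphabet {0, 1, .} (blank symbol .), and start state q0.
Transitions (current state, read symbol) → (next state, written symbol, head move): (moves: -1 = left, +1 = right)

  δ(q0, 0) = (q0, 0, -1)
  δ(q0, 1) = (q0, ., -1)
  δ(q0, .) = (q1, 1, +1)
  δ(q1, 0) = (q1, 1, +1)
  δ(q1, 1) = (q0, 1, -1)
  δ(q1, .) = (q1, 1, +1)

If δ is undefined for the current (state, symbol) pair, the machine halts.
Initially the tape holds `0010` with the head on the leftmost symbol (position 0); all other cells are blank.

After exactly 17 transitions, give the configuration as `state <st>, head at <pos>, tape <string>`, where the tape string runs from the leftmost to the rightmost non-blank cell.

state q0, head at -3, tape 10

q0 | ...[0]010   read 0 → write 0, move -1, go to q0
q0 | ..[.]0010   read . → write 1, move +1, go to q1
q1 | ..1[0]010   read 0 → write 1, move +1, go to q1
q1 | ..11[0]10   read 0 → write 1, move +1, go to q1
q1 | ..111[1]0   read 1 → write 1, move -1, go to q0
q0 | ..11[1]10   read 1 → write ., move -1, go to q0
q0 | ..1[1].10   read 1 → write ., move -1, go to q0
q0 | ..[1]..10   read 1 → write ., move -1, go to q0
q0 | .[.]...10   read . → write 1, move +1, go to q1
q1 | .1[.]..10   read . → write 1, move +1, go to q1
q1 | .11[.].10   read . → write 1, move +1, go to q1
q1 | .111[.]10   read . → write 1, move +1, go to q1
q1 | .1111[1]0   read 1 → write 1, move -1, go to q0
q0 | .111[1]10   read 1 → write ., move -1, go to q0
q0 | .11[1].10   read 1 → write ., move -1, go to q0
q0 | .1[1]..10   read 1 → write ., move -1, go to q0
q0 | .[1]...10   read 1 → write ., move -1, go to q0
q0 | [.]....10
After 17 steps: state q0, head at -3, tape 10.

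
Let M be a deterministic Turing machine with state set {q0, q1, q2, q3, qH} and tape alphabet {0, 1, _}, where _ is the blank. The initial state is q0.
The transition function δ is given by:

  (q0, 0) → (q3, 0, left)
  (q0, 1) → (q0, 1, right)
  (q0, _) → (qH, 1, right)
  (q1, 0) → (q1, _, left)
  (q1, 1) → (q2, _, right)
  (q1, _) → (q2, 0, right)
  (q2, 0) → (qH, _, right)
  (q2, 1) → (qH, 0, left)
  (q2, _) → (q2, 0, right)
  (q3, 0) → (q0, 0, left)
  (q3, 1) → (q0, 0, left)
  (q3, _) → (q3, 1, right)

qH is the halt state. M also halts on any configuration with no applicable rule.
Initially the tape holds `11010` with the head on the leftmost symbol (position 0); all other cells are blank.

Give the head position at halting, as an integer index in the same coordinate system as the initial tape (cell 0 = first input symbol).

state=q0 head=0 tape=_[1]1010   (q0,1)→(q0,1,right)
state=q0 head=1 tape=_1[1]010   (q0,1)→(q0,1,right)
state=q0 head=2 tape=_11[0]10   (q0,0)→(q3,0,left)
state=q3 head=1 tape=_1[1]010   (q3,1)→(q0,0,left)
state=q0 head=0 tape=_[1]0010   (q0,1)→(q0,1,right)
state=q0 head=1 tape=_1[0]010   (q0,0)→(q3,0,left)
state=q3 head=0 tape=_[1]0010   (q3,1)→(q0,0,left)
state=q0 head=-1 tape=[_]00010   (q0,_)→(qH,1,right)
state=qH head=0 tape=1[0]0010
At halt the head is at cell 0.

0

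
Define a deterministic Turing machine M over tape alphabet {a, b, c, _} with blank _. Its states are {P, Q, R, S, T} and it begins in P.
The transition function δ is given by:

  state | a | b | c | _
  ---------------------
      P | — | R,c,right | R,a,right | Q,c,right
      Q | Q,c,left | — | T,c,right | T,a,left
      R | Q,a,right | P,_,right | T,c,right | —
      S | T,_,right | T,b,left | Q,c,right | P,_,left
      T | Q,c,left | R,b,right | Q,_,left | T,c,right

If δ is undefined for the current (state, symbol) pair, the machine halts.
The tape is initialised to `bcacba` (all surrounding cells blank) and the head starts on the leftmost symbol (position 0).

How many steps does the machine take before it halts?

14

state=P head=0 tape=[b]cacba_   (P,b)→(R,c,right)
state=R head=1 tape=c[c]acba_   (R,c)→(T,c,right)
state=T head=2 tape=cc[a]cba_   (T,a)→(Q,c,left)
state=Q head=1 tape=c[c]ccba_   (Q,c)→(T,c,right)
state=T head=2 tape=cc[c]cba_   (T,c)→(Q,_,left)
state=Q head=1 tape=c[c]_cba_   (Q,c)→(T,c,right)
state=T head=2 tape=cc[_]cba_   (T,_)→(T,c,right)
state=T head=3 tape=ccc[c]ba_   (T,c)→(Q,_,left)
state=Q head=2 tape=cc[c]_ba_   (Q,c)→(T,c,right)
state=T head=3 tape=ccc[_]ba_   (T,_)→(T,c,right)
state=T head=4 tape=cccc[b]a_   (T,b)→(R,b,right)
state=R head=5 tape=ccccb[a]_   (R,a)→(Q,a,right)
state=Q head=6 tape=ccccba[_]   (Q,_)→(T,a,left)
state=T head=5 tape=ccccb[a]a   (T,a)→(Q,c,left)
state=Q head=4 tape=cccc[b]ca
M halts after 14 transitions.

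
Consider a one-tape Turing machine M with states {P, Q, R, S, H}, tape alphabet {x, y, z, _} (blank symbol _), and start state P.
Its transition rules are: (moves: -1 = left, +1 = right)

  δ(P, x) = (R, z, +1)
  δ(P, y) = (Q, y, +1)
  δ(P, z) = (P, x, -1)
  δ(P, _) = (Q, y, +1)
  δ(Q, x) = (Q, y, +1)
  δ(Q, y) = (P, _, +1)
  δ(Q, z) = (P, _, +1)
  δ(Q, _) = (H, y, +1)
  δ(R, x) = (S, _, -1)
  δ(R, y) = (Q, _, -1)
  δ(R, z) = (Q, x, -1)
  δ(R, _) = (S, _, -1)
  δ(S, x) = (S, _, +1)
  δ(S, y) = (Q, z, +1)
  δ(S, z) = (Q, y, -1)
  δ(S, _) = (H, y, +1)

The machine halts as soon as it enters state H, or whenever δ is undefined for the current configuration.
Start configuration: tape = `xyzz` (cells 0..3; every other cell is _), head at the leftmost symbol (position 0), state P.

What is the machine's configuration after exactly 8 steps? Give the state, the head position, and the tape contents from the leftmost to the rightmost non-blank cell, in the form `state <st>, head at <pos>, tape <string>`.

P | [x]yzz_   read x → write z, move +1, go to R
R | z[y]zz_   read y → write _, move -1, go to Q
Q | [z]_zz_   read z → write _, move +1, go to P
P | _[_]zz_   read _ → write y, move +1, go to Q
Q | _y[z]z_   read z → write _, move +1, go to P
P | _y_[z]_   read z → write x, move -1, go to P
P | _y[_]x_   read _ → write y, move +1, go to Q
Q | _yy[x]_   read x → write y, move +1, go to Q
Q | _yyy[_]
After 8 steps: state Q, head at 4, tape yyy.

state Q, head at 4, tape yyy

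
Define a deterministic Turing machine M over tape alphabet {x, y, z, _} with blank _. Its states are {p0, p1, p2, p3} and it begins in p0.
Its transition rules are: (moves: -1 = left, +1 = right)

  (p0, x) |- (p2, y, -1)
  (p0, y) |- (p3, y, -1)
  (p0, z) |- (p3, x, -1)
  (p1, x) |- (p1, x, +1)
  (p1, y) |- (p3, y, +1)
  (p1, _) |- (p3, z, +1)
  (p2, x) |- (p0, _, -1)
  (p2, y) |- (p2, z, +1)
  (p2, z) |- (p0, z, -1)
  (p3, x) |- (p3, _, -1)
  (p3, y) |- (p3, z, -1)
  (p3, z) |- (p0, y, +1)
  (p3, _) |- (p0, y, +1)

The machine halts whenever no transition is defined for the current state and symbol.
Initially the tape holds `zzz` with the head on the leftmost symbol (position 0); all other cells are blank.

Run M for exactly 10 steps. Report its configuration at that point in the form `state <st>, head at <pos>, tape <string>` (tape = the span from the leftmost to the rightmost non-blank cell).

p0 | _[z]zz   read z → write x, move -1, go to p3
p3 | [_]xzz   read _ → write y, move +1, go to p0
p0 | y[x]zz   read x → write y, move -1, go to p2
p2 | [y]yzz   read y → write z, move +1, go to p2
p2 | z[y]zz   read y → write z, move +1, go to p2
p2 | zz[z]z   read z → write z, move -1, go to p0
p0 | z[z]zz   read z → write x, move -1, go to p3
p3 | [z]xzz   read z → write y, move +1, go to p0
p0 | y[x]zz   read x → write y, move -1, go to p2
p2 | [y]yzz   read y → write z, move +1, go to p2
p2 | z[y]zz
After 10 steps: state p2, head at 0, tape zyzz.

state p2, head at 0, tape zyzz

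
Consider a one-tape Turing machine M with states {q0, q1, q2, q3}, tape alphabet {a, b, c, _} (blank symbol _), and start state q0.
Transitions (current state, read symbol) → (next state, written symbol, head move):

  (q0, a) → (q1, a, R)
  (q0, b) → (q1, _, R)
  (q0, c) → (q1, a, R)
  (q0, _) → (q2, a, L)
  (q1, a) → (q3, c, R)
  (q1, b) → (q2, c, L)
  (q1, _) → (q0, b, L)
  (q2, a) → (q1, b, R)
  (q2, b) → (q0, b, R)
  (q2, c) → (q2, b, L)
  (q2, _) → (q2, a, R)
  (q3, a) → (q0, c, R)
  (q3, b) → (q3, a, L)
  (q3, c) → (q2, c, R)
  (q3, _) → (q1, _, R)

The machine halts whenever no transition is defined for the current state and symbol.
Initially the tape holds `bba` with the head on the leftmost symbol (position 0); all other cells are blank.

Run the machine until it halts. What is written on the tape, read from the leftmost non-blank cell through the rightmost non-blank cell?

bbacbbc

state=q0 head=0 tape=[b]ba____   (q0,b)→(q1,_,R)
state=q1 head=1 tape=_[b]a____   (q1,b)→(q2,c,L)
state=q2 head=0 tape=[_]ca____   (q2,_)→(q2,a,R)
state=q2 head=1 tape=a[c]a____   (q2,c)→(q2,b,L)
state=q2 head=0 tape=[a]ba____   (q2,a)→(q1,b,R)
state=q1 head=1 tape=b[b]a____   (q1,b)→(q2,c,L)
state=q2 head=0 tape=[b]ca____   (q2,b)→(q0,b,R)
state=q0 head=1 tape=b[c]a____   (q0,c)→(q1,a,R)
state=q1 head=2 tape=ba[a]____   (q1,a)→(q3,c,R)
state=q3 head=3 tape=bac[_]___   (q3,_)→(q1,_,R)
state=q1 head=4 tape=bac_[_]__   (q1,_)→(q0,b,L)
state=q0 head=3 tape=bac[_]b__   (q0,_)→(q2,a,L)
state=q2 head=2 tape=ba[c]ab__   (q2,c)→(q2,b,L)
state=q2 head=1 tape=b[a]bab__   (q2,a)→(q1,b,R)
state=q1 head=2 tape=bb[b]ab__   (q1,b)→(q2,c,L)
state=q2 head=1 tape=b[b]cab__   (q2,b)→(q0,b,R)
state=q0 head=2 tape=bb[c]ab__   (q0,c)→(q1,a,R)
state=q1 head=3 tape=bba[a]b__   (q1,a)→(q3,c,R)
state=q3 head=4 tape=bbac[b]__   (q3,b)→(q3,a,L)
state=q3 head=3 tape=bba[c]a__   (q3,c)→(q2,c,R)
state=q2 head=4 tape=bbac[a]__   (q2,a)→(q1,b,R)
state=q1 head=5 tape=bbacb[_]_   (q1,_)→(q0,b,L)
state=q0 head=4 tape=bbac[b]b_   (q0,b)→(q1,_,R)
state=q1 head=5 tape=bbac_[b]_   (q1,b)→(q2,c,L)
state=q2 head=4 tape=bbac[_]c_   (q2,_)→(q2,a,R)
state=q2 head=5 tape=bbaca[c]_   (q2,c)→(q2,b,L)
state=q2 head=4 tape=bbac[a]b_   (q2,a)→(q1,b,R)
state=q1 head=5 tape=bbacb[b]_   (q1,b)→(q2,c,L)
state=q2 head=4 tape=bbac[b]c_   (q2,b)→(q0,b,R)
state=q0 head=5 tape=bbacb[c]_   (q0,c)→(q1,a,R)
state=q1 head=6 tape=bbacba[_]   (q1,_)→(q0,b,L)
state=q0 head=5 tape=bbacb[a]b   (q0,a)→(q1,a,R)
state=q1 head=6 tape=bbacba[b]   (q1,b)→(q2,c,L)
state=q2 head=5 tape=bbacb[a]c   (q2,a)→(q1,b,R)
state=q1 head=6 tape=bbacbb[c]
The non-blank tape span at halt is bbacbbc.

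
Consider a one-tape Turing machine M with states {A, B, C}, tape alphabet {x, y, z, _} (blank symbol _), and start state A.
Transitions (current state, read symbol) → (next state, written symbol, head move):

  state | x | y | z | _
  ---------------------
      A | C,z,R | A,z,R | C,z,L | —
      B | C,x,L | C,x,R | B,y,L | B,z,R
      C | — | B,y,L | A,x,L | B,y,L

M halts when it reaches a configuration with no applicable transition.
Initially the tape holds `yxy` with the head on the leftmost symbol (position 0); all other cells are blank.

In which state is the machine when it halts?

A

state=A head=0 tape=__[y]xy   (A,y)→(A,z,R)
state=A head=1 tape=__z[x]y   (A,x)→(C,z,R)
state=C head=2 tape=__zz[y]   (C,y)→(B,y,L)
state=B head=1 tape=__z[z]y   (B,z)→(B,y,L)
state=B head=0 tape=__[z]yy   (B,z)→(B,y,L)
state=B head=-1 tape=_[_]yyy   (B,_)→(B,z,R)
state=B head=0 tape=_z[y]yy   (B,y)→(C,x,R)
state=C head=1 tape=_zx[y]y   (C,y)→(B,y,L)
state=B head=0 tape=_z[x]yy   (B,x)→(C,x,L)
state=C head=-1 tape=_[z]xyy   (C,z)→(A,x,L)
state=A head=-2 tape=[_]xxyy
No transition is defined for (A, _); M halts in state A.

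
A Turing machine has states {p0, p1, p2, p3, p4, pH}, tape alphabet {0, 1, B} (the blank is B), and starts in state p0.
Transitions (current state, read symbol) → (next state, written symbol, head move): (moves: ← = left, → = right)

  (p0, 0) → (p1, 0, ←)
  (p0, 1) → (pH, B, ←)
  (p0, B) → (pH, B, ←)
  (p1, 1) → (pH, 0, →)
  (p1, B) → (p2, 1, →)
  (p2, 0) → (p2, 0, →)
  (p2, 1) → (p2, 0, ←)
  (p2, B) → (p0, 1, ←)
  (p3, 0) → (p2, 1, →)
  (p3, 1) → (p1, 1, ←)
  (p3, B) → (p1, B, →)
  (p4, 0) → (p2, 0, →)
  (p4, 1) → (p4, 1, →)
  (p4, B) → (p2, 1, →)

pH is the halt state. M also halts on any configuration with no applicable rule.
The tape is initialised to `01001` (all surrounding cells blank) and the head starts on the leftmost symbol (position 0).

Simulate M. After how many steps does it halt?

13

p0 | B[0]1001B   read 0 → write 0, move ←, go to p1
p1 | [B]01001B   read B → write 1, move →, go to p2
p2 | 1[0]1001B   read 0 → write 0, move →, go to p2
p2 | 10[1]001B   read 1 → write 0, move ←, go to p2
p2 | 1[0]0001B   read 0 → write 0, move →, go to p2
p2 | 10[0]001B   read 0 → write 0, move →, go to p2
p2 | 100[0]01B   read 0 → write 0, move →, go to p2
p2 | 1000[0]1B   read 0 → write 0, move →, go to p2
p2 | 10000[1]B   read 1 → write 0, move ←, go to p2
p2 | 1000[0]0B   read 0 → write 0, move →, go to p2
p2 | 10000[0]B   read 0 → write 0, move →, go to p2
p2 | 100000[B]   read B → write 1, move ←, go to p0
p0 | 10000[0]1   read 0 → write 0, move ←, go to p1
p1 | 1000[0]01
M halts after 13 transitions.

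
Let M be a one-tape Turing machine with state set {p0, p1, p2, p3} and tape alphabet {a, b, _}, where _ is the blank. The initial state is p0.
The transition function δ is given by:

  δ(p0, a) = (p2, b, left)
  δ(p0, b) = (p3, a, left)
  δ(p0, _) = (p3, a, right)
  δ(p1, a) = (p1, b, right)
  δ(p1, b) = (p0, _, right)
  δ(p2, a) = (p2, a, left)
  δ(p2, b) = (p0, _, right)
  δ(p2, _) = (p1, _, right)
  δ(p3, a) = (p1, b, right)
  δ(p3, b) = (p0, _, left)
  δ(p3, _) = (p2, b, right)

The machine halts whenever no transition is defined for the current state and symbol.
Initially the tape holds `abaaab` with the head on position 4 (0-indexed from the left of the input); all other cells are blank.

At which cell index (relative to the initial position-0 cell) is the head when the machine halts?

9

state=p0 head=4 tape=abaa[a]b____   (p0,a)→(p2,b,left)
state=p2 head=3 tape=aba[a]bb____   (p2,a)→(p2,a,left)
state=p2 head=2 tape=ab[a]abb____   (p2,a)→(p2,a,left)
state=p2 head=1 tape=a[b]aabb____   (p2,b)→(p0,_,right)
state=p0 head=2 tape=a_[a]abb____   (p0,a)→(p2,b,left)
state=p2 head=1 tape=a[_]babb____   (p2,_)→(p1,_,right)
state=p1 head=2 tape=a_[b]abb____   (p1,b)→(p0,_,right)
state=p0 head=3 tape=a__[a]bb____   (p0,a)→(p2,b,left)
state=p2 head=2 tape=a_[_]bbb____   (p2,_)→(p1,_,right)
state=p1 head=3 tape=a__[b]bb____   (p1,b)→(p0,_,right)
state=p0 head=4 tape=a___[b]b____   (p0,b)→(p3,a,left)
state=p3 head=3 tape=a__[_]ab____   (p3,_)→(p2,b,right)
state=p2 head=4 tape=a__b[a]b____   (p2,a)→(p2,a,left)
state=p2 head=3 tape=a__[b]ab____   (p2,b)→(p0,_,right)
state=p0 head=4 tape=a___[a]b____   (p0,a)→(p2,b,left)
state=p2 head=3 tape=a__[_]bb____   (p2,_)→(p1,_,right)
state=p1 head=4 tape=a___[b]b____   (p1,b)→(p0,_,right)
state=p0 head=5 tape=a____[b]____   (p0,b)→(p3,a,left)
state=p3 head=4 tape=a___[_]a____   (p3,_)→(p2,b,right)
state=p2 head=5 tape=a___b[a]____   (p2,a)→(p2,a,left)
state=p2 head=4 tape=a___[b]a____   (p2,b)→(p0,_,right)
state=p0 head=5 tape=a____[a]____   (p0,a)→(p2,b,left)
state=p2 head=4 tape=a___[_]b____   (p2,_)→(p1,_,right)
state=p1 head=5 tape=a____[b]____   (p1,b)→(p0,_,right)
state=p0 head=6 tape=a_____[_]___   (p0,_)→(p3,a,right)
state=p3 head=7 tape=a_____a[_]__   (p3,_)→(p2,b,right)
state=p2 head=8 tape=a_____ab[_]_   (p2,_)→(p1,_,right)
state=p1 head=9 tape=a_____ab_[_]
At halt the head is at cell 9.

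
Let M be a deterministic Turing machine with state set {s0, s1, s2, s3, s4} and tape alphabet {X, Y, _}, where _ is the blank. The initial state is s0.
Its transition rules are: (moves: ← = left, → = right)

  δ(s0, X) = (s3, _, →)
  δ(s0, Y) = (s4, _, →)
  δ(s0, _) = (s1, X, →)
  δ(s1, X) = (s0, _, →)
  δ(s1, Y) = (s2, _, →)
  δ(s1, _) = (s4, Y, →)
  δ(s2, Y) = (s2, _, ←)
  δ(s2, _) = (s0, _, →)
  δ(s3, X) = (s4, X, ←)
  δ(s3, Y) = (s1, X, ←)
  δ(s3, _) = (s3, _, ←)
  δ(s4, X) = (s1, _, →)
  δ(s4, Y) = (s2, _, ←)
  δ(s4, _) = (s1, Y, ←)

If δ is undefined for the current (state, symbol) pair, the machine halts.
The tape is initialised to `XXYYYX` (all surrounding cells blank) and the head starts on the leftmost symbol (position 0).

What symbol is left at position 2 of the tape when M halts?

_

s0 | __[X]XYYYX   read X → write _, move →, go to s3
s3 | ___[X]YYYX   read X → write X, move ←, go to s4
s4 | __[_]XYYYX   read _ → write Y, move ←, go to s1
s1 | _[_]YXYYYX   read _ → write Y, move →, go to s4
s4 | _Y[Y]XYYYX   read Y → write _, move ←, go to s2
s2 | _[Y]_XYYYX   read Y → write _, move ←, go to s2
s2 | [_]__XYYYX   read _ → write _, move →, go to s0
s0 | _[_]_XYYYX   read _ → write X, move →, go to s1
s1 | _X[_]XYYYX   read _ → write Y, move →, go to s4
s4 | _XY[X]YYYX   read X → write _, move →, go to s1
s1 | _XY_[Y]YYX   read Y → write _, move →, go to s2
s2 | _XY__[Y]YX   read Y → write _, move ←, go to s2
s2 | _XY_[_]_YX   read _ → write _, move →, go to s0
s0 | _XY__[_]YX   read _ → write X, move →, go to s1
s1 | _XY__X[Y]X   read Y → write _, move →, go to s2
s2 | _XY__X_[X]
Cell 2 holds _ when M halts.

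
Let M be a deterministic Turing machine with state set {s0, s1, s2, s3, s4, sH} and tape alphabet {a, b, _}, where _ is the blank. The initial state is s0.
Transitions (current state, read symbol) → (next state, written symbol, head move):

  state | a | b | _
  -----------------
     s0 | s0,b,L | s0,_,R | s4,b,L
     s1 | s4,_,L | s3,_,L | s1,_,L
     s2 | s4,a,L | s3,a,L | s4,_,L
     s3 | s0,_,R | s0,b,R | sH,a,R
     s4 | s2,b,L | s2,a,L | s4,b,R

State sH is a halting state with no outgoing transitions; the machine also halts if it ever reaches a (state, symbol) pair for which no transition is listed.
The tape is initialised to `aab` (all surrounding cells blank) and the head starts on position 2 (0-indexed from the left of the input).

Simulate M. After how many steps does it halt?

24

s0 | ___aa[b]_   read b → write _, move R, go to s0
s0 | ___aa_[_]   read _ → write b, move L, go to s4
s4 | ___aa[_]b   read _ → write b, move R, go to s4
s4 | ___aab[b]   read b → write a, move L, go to s2
s2 | ___aa[b]a   read b → write a, move L, go to s3
s3 | ___a[a]aa   read a → write _, move R, go to s0
s0 | ___a_[a]a   read a → write b, move L, go to s0
s0 | ___a[_]ba   read _ → write b, move L, go to s4
s4 | ___[a]bba   read a → write b, move L, go to s2
s2 | __[_]bbba   read _ → write _, move L, go to s4
s4 | _[_]_bbba   read _ → write b, move R, go to s4
s4 | _b[_]bbba   read _ → write b, move R, go to s4
s4 | _bb[b]bba   read b → write a, move L, go to s2
s2 | _b[b]abba   read b → write a, move L, go to s3
s3 | _[b]aabba   read b → write b, move R, go to s0
s0 | _b[a]abba   read a → write b, move L, go to s0
s0 | _[b]babba   read b → write _, move R, go to s0
s0 | __[b]abba   read b → write _, move R, go to s0
s0 | ___[a]bba   read a → write b, move L, go to s0
s0 | __[_]bbba   read _ → write b, move L, go to s4
s4 | _[_]bbbba   read _ → write b, move R, go to s4
s4 | _b[b]bbba   read b → write a, move L, go to s2
s2 | _[b]abbba   read b → write a, move L, go to s3
s3 | [_]aabbba   read _ → write a, move R, go to sH
sH | a[a]abbba
M halts after 24 transitions.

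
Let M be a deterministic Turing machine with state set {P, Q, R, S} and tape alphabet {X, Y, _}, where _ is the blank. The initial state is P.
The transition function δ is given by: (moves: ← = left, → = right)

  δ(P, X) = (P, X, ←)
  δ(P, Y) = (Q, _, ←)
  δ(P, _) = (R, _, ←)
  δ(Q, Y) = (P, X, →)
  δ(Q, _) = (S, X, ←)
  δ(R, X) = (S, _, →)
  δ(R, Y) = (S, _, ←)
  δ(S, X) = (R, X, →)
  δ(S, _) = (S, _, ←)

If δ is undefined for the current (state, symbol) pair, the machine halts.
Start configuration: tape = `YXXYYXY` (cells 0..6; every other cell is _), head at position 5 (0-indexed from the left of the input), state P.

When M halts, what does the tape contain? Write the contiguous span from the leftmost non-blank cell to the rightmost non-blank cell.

state=P head=5 tape=YXXYY[X]Y   (P,X)→(P,X,←)
state=P head=4 tape=YXXY[Y]XY   (P,Y)→(Q,_,←)
state=Q head=3 tape=YXX[Y]_XY   (Q,Y)→(P,X,→)
state=P head=4 tape=YXXX[_]XY   (P,_)→(R,_,←)
state=R head=3 tape=YXX[X]_XY   (R,X)→(S,_,→)
state=S head=4 tape=YXX_[_]XY   (S,_)→(S,_,←)
state=S head=3 tape=YXX[_]_XY   (S,_)→(S,_,←)
state=S head=2 tape=YX[X]__XY   (S,X)→(R,X,→)
state=R head=3 tape=YXX[_]_XY
The non-blank tape span at halt is YXX__XY.

YXX__XY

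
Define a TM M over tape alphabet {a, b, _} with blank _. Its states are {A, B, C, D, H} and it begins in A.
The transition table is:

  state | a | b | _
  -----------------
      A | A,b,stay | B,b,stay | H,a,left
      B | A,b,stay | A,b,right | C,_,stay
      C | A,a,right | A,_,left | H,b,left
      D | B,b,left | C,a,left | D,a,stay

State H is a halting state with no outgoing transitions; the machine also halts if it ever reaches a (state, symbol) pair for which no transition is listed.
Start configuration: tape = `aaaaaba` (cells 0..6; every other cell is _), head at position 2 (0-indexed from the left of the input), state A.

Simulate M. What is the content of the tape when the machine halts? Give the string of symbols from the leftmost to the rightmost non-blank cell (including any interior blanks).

aabbbbba

A | aa[a]aaba_   read a → write b, move stay, go to A
A | aa[b]aaba_   read b → write b, move stay, go to B
B | aa[b]aaba_   read b → write b, move right, go to A
A | aab[a]aba_   read a → write b, move stay, go to A
A | aab[b]aba_   read b → write b, move stay, go to B
B | aab[b]aba_   read b → write b, move right, go to A
A | aabb[a]ba_   read a → write b, move stay, go to A
A | aabb[b]ba_   read b → write b, move stay, go to B
B | aabb[b]ba_   read b → write b, move right, go to A
A | aabbb[b]a_   read b → write b, move stay, go to B
B | aabbb[b]a_   read b → write b, move right, go to A
A | aabbbb[a]_   read a → write b, move stay, go to A
A | aabbbb[b]_   read b → write b, move stay, go to B
B | aabbbb[b]_   read b → write b, move right, go to A
A | aabbbbb[_]   read _ → write a, move left, go to H
H | aabbbb[b]a
The non-blank tape span at halt is aabbbbba.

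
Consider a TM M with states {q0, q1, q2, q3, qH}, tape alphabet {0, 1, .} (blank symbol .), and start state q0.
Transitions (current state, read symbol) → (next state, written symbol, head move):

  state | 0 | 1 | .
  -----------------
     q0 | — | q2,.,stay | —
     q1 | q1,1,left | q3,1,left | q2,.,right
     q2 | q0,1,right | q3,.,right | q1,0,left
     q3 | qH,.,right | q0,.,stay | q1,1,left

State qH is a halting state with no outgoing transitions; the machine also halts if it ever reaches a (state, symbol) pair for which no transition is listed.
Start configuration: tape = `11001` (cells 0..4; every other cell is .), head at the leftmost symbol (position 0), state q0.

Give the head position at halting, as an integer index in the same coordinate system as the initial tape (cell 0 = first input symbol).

state=q0 head=0 tape=..[1]1001   (q0,1)→(q2,.,stay)
state=q2 head=0 tape=..[.]1001   (q2,.)→(q1,0,left)
state=q1 head=-1 tape=.[.]01001   (q1,.)→(q2,.,right)
state=q2 head=0 tape=..[0]1001   (q2,0)→(q0,1,right)
state=q0 head=1 tape=..1[1]001   (q0,1)→(q2,.,stay)
state=q2 head=1 tape=..1[.]001   (q2,.)→(q1,0,left)
state=q1 head=0 tape=..[1]0001   (q1,1)→(q3,1,left)
state=q3 head=-1 tape=.[.]10001   (q3,.)→(q1,1,left)
state=q1 head=-2 tape=[.]110001   (q1,.)→(q2,.,right)
state=q2 head=-1 tape=.[1]10001   (q2,1)→(q3,.,right)
state=q3 head=0 tape=..[1]0001   (q3,1)→(q0,.,stay)
state=q0 head=0 tape=..[.]0001
At halt the head is at cell 0.

0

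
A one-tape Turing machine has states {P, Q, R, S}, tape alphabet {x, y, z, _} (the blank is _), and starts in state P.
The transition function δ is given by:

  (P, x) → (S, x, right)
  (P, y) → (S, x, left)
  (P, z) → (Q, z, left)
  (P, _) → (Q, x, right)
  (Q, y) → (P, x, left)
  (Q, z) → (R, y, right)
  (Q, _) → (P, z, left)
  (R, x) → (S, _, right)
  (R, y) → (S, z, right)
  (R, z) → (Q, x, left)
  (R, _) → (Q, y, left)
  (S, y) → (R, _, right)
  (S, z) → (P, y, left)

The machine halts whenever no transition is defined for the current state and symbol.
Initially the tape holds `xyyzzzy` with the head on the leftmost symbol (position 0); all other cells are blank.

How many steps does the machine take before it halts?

27

P | [x]yyzzzy   read x → write x, move right, go to S
S | x[y]yzzzy   read y → write _, move right, go to R
R | x_[y]zzzy   read y → write z, move right, go to S
S | x_z[z]zzy   read z → write y, move left, go to P
P | x_[z]yzzy   read z → write z, move left, go to Q
Q | x[_]zyzzy   read _ → write z, move left, go to P
P | [x]zzyzzy   read x → write x, move right, go to S
S | x[z]zyzzy   read z → write y, move left, go to P
P | [x]yzyzzy   read x → write x, move right, go to S
S | x[y]zyzzy   read y → write _, move right, go to R
R | x_[z]yzzy   read z → write x, move left, go to Q
Q | x[_]xyzzy   read _ → write z, move left, go to P
P | [x]zxyzzy   read x → write x, move right, go to S
S | x[z]xyzzy   read z → write y, move left, go to P
P | [x]yxyzzy   read x → write x, move right, go to S
S | x[y]xyzzy   read y → write _, move right, go to R
R | x_[x]yzzy   read x → write _, move right, go to S
S | x__[y]zzy   read y → write _, move right, go to R
R | x___[z]zy   read z → write x, move left, go to Q
Q | x__[_]xzy   read _ → write z, move left, go to P
P | x_[_]zxzy   read _ → write x, move right, go to Q
Q | x_x[z]xzy   read z → write y, move right, go to R
R | x_xy[x]zy   read x → write _, move right, go to S
S | x_xy_[z]y   read z → write y, move left, go to P
P | x_xy[_]yy   read _ → write x, move right, go to Q
Q | x_xyx[y]y   read y → write x, move left, go to P
P | x_xy[x]xy   read x → write x, move right, go to S
S | x_xyx[x]y
M halts after 27 transitions.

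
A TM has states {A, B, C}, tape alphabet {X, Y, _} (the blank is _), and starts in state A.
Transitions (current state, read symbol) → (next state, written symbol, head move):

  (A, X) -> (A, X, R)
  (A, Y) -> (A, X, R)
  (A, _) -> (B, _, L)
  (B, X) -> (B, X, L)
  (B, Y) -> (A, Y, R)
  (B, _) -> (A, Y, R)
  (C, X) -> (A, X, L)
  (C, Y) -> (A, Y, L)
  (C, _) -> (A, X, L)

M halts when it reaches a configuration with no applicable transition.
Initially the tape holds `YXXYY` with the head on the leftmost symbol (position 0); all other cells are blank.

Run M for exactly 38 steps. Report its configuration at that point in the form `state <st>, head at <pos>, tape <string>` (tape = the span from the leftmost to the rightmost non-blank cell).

A | _[Y]XXYY_   read Y → write X, move R, go to A
A | _X[X]XYY_   read X → write X, move R, go to A
A | _XX[X]YY_   read X → write X, move R, go to A
A | _XXX[Y]Y_   read Y → write X, move R, go to A
A | _XXXX[Y]_   read Y → write X, move R, go to A
A | _XXXXX[_]   read _ → write _, move L, go to B
B | _XXXX[X]_   read X → write X, move L, go to B
B | _XXX[X]X_   read X → write X, move L, go to B
B | _XX[X]XX_   read X → write X, move L, go to B
B | _X[X]XXX_   read X → write X, move L, go to B
B | _[X]XXXX_   read X → write X, move L, go to B
B | [_]XXXXX_   read _ → write Y, move R, go to A
A | Y[X]XXXX_   read X → write X, move R, go to A
A | YX[X]XXX_   read X → write X, move R, go to A
A | YXX[X]XX_   read X → write X, move R, go to A
A | YXXX[X]X_   read X → write X, move R, go to A
A | YXXXX[X]_   read X → write X, move R, go to A
A | YXXXXX[_]   read _ → write _, move L, go to B
B | YXXXX[X]_   read X → write X, move L, go to B
B | YXXX[X]X_   read X → write X, move L, go to B
B | YXX[X]XX_   read X → write X, move L, go to B
B | YX[X]XXX_   read X → write X, move L, go to B
B | Y[X]XXXX_   read X → write X, move L, go to B
B | [Y]XXXXX_   read Y → write Y, move R, go to A
A | Y[X]XXXX_   read X → write X, move R, go to A
A | YX[X]XXX_   read X → write X, move R, go to A
A | YXX[X]XX_   read X → write X, move R, go to A
A | YXXX[X]X_   read X → write X, move R, go to A
A | YXXXX[X]_   read X → write X, move R, go to A
A | YXXXXX[_]   read _ → write _, move L, go to B
B | YXXXX[X]_   read X → write X, move L, go to B
B | YXXX[X]X_   read X → write X, move L, go to B
B | YXX[X]XX_   read X → write X, move L, go to B
B | YX[X]XXX_   read X → write X, move L, go to B
B | Y[X]XXXX_   read X → write X, move L, go to B
B | [Y]XXXXX_   read Y → write Y, move R, go to A
A | Y[X]XXXX_   read X → write X, move R, go to A
A | YX[X]XXX_   read X → write X, move R, go to A
A | YXX[X]XX_
After 38 steps: state A, head at 2, tape YXXXXX.

state A, head at 2, tape YXXXXX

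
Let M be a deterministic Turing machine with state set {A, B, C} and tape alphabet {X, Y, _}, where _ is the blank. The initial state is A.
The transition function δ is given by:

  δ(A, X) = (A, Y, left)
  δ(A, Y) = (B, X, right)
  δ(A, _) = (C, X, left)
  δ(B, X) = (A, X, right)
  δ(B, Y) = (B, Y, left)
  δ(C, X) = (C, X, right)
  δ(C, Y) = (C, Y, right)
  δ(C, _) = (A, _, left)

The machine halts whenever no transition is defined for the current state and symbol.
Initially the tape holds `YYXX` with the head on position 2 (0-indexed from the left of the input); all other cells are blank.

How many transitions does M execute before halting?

27

state=A head=2 tape=YY[X]X__   (A,X)→(A,Y,left)
state=A head=1 tape=Y[Y]YX__   (A,Y)→(B,X,right)
state=B head=2 tape=YX[Y]X__   (B,Y)→(B,Y,left)
state=B head=1 tape=Y[X]YX__   (B,X)→(A,X,right)
state=A head=2 tape=YX[Y]X__   (A,Y)→(B,X,right)
state=B head=3 tape=YXX[X]__   (B,X)→(A,X,right)
state=A head=4 tape=YXXX[_]_   (A,_)→(C,X,left)
state=C head=3 tape=YXX[X]X_   (C,X)→(C,X,right)
state=C head=4 tape=YXXX[X]_   (C,X)→(C,X,right)
state=C head=5 tape=YXXXX[_]   (C,_)→(A,_,left)
state=A head=4 tape=YXXX[X]_   (A,X)→(A,Y,left)
state=A head=3 tape=YXX[X]Y_   (A,X)→(A,Y,left)
state=A head=2 tape=YX[X]YY_   (A,X)→(A,Y,left)
state=A head=1 tape=Y[X]YYY_   (A,X)→(A,Y,left)
state=A head=0 tape=[Y]YYYY_   (A,Y)→(B,X,right)
state=B head=1 tape=X[Y]YYY_   (B,Y)→(B,Y,left)
state=B head=0 tape=[X]YYYY_   (B,X)→(A,X,right)
state=A head=1 tape=X[Y]YYY_   (A,Y)→(B,X,right)
state=B head=2 tape=XX[Y]YY_   (B,Y)→(B,Y,left)
state=B head=1 tape=X[X]YYY_   (B,X)→(A,X,right)
state=A head=2 tape=XX[Y]YY_   (A,Y)→(B,X,right)
state=B head=3 tape=XXX[Y]Y_   (B,Y)→(B,Y,left)
state=B head=2 tape=XX[X]YY_   (B,X)→(A,X,right)
state=A head=3 tape=XXX[Y]Y_   (A,Y)→(B,X,right)
state=B head=4 tape=XXXX[Y]_   (B,Y)→(B,Y,left)
state=B head=3 tape=XXX[X]Y_   (B,X)→(A,X,right)
state=A head=4 tape=XXXX[Y]_   (A,Y)→(B,X,right)
state=B head=5 tape=XXXXX[_]
M halts after 27 transitions.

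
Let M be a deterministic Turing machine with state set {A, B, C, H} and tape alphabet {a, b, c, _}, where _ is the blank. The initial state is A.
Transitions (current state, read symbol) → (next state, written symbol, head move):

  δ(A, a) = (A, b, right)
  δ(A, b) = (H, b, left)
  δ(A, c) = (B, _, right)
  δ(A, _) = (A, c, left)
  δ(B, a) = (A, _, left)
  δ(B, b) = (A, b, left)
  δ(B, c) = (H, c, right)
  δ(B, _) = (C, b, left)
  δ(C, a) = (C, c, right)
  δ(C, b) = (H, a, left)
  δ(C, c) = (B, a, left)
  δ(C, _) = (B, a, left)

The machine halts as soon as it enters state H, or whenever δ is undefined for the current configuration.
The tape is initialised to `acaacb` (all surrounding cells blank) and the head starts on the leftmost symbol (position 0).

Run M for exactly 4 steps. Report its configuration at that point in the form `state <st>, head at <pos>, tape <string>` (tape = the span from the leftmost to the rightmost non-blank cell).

state=A head=0 tape=[a]caacb   (A,a)→(A,b,right)
state=A head=1 tape=b[c]aacb   (A,c)→(B,_,right)
state=B head=2 tape=b_[a]acb   (B,a)→(A,_,left)
state=A head=1 tape=b[_]_acb   (A,_)→(A,c,left)
state=A head=0 tape=[b]c_acb
After 4 steps: state A, head at 0, tape bc_acb.

state A, head at 0, tape bc_acb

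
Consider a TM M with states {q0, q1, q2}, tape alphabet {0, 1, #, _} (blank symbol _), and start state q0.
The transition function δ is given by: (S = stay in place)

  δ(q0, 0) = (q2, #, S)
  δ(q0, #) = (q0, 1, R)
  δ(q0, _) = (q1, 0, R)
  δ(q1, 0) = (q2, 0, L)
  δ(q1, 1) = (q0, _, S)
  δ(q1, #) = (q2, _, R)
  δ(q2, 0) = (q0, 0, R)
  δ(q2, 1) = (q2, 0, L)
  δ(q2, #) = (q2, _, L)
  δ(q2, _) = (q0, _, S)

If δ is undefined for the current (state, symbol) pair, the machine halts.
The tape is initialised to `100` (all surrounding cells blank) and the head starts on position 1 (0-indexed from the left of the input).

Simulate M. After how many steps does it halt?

q0 | _1[0]0   read 0 → write #, move S, go to q2
q2 | _1[#]0   read # → write _, move L, go to q2
q2 | _[1]_0   read 1 → write 0, move L, go to q2
q2 | [_]0_0   read _ → write _, move S, go to q0
q0 | [_]0_0   read _ → write 0, move R, go to q1
q1 | 0[0]_0   read 0 → write 0, move L, go to q2
q2 | [0]0_0   read 0 → write 0, move R, go to q0
q0 | 0[0]_0   read 0 → write #, move S, go to q2
q2 | 0[#]_0   read # → write _, move L, go to q2
q2 | [0]__0   read 0 → write 0, move R, go to q0
q0 | 0[_]_0   read _ → write 0, move R, go to q1
q1 | 00[_]0
M halts after 11 transitions.

11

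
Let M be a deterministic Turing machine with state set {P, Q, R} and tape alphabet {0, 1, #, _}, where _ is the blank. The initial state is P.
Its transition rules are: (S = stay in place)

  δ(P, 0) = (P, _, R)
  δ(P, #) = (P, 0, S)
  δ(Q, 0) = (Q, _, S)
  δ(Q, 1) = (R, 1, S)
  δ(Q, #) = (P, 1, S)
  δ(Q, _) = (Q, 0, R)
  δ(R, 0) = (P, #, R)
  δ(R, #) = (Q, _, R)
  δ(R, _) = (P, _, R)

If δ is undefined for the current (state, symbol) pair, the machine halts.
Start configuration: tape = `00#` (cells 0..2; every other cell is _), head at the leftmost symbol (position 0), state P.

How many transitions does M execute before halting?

P | [0]0#_   read 0 → write _, move R, go to P
P | _[0]#_   read 0 → write _, move R, go to P
P | __[#]_   read # → write 0, move S, go to P
P | __[0]_   read 0 → write _, move R, go to P
P | ___[_]
M halts after 4 transitions.

4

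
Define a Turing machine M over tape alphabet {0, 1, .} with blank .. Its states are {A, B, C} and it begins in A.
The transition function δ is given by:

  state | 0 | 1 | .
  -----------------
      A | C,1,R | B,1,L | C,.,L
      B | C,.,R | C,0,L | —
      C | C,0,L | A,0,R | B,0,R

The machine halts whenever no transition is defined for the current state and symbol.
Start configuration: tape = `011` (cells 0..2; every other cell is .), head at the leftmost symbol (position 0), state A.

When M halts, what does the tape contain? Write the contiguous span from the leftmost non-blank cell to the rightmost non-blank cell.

10.0

state=A head=0 tape=[0]11..   (A,0)→(C,1,R)
state=C head=1 tape=1[1]1..   (C,1)→(A,0,R)
state=A head=2 tape=10[1]..   (A,1)→(B,1,L)
state=B head=1 tape=1[0]1..   (B,0)→(C,.,R)
state=C head=2 tape=1.[1]..   (C,1)→(A,0,R)
state=A head=3 tape=1.0[.].   (A,.)→(C,.,L)
state=C head=2 tape=1.[0]..   (C,0)→(C,0,L)
state=C head=1 tape=1[.]0..   (C,.)→(B,0,R)
state=B head=2 tape=10[0]..   (B,0)→(C,.,R)
state=C head=3 tape=10.[.].   (C,.)→(B,0,R)
state=B head=4 tape=10.0[.]
The non-blank tape span at halt is 10.0.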